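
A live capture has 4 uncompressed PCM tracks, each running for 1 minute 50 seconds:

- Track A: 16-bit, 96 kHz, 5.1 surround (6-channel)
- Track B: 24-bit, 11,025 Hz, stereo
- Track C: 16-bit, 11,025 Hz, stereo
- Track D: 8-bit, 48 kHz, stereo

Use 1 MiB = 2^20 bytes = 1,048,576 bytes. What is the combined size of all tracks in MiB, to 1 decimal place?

1 minute 50 seconds = 110 s.
Track A: 96,000 × 110 × 2 × 6 = 126,720,000 bytes.
Track B: 11,025 × 110 × 3 × 2 = 7,276,500 bytes.
Track C: 11,025 × 110 × 2 × 2 = 4,851,000 bytes.
Track D: 48,000 × 110 × 1 × 2 = 10,560,000 bytes.
Total = 149,407,500 bytes = 142.5 MiB.

142.5 MiB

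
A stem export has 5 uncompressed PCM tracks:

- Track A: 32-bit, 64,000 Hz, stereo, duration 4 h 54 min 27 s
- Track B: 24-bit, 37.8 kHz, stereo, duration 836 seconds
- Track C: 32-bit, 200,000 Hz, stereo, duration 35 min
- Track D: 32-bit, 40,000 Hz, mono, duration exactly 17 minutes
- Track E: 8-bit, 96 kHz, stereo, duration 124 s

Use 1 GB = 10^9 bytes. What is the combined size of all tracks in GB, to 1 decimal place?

12.8 GB

Track A: 4 h 54 min 27 s = 17,667 s; 64,000 × 17,667 × 4 × 2 = 9,045,504,000 bytes.
Track B: 37,800 × 836 × 3 × 2 = 189,604,800 bytes.
Track C: 35 min = 2,100 s; 200,000 × 2,100 × 4 × 2 = 3,360,000,000 bytes.
Track D: exactly 17 minutes = 1,020 s; 40,000 × 1,020 × 4 × 1 = 163,200,000 bytes.
Track E: 96,000 × 124 × 1 × 2 = 23,808,000 bytes.
Total = 12,782,116,800 bytes = 12.8 GB.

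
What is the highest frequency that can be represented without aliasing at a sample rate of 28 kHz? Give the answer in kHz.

Nyquist frequency = sample rate / 2 = 28,000 / 2 = 14 kHz.

14 kHz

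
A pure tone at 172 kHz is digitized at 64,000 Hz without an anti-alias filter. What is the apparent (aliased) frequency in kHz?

20 kHz

Nyquist = 64,000/2 = 32,000 Hz; 172,000 Hz exceeds it.
Alias = |172,000 − 3×64,000| = |172,000 − 192,000| = 20,000 Hz = 20 kHz.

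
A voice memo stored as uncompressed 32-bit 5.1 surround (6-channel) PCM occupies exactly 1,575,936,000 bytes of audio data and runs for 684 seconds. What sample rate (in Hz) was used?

Bytes = sample_rate × seconds × bytes_per_sample × channels.
sample_rate = 1,575,936,000 / (684 × 4 × 6) = 1,575,936,000 / 16,416 = 96,000 Hz.

96,000 Hz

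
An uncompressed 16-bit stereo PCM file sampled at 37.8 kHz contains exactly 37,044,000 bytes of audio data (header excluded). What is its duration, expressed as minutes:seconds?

Byte rate = 37,800 × 2 × 2 = 151,200 bytes/s.
Duration = 37,044,000 / 151,200 = 245 s.
245 s = 4:05.

4:05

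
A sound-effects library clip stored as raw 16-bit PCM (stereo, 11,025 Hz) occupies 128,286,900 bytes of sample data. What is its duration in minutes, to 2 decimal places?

Byte rate = 11,025 × 2 × 2 = 44,100 bytes/s.
Duration = 128,286,900 / 44,100 = 2,909 s.
2,909 s / 60 = 48.48 minutes.

48.48 minutes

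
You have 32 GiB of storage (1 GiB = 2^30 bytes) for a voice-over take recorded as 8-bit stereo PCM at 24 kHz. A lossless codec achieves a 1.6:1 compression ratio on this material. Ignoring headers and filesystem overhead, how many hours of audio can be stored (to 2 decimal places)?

Uncompressed byte rate = 24,000 × 1 × 2 = 48,000 bytes/s.
After 1.6:1 compression, effective rate ≈ 30000 bytes/s.
Capacity = 32 × 1,073,741,824 = 34,359,738,368 bytes.
34,359,738,368 / effective rate ≈ 1145324.61 s → 318.15 hours.

318.15 hours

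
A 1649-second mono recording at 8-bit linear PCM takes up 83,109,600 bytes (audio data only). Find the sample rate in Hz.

Bytes = sample_rate × seconds × bytes_per_sample × channels.
sample_rate = 83,109,600 / (1,649 × 1 × 1) = 83,109,600 / 1,649 = 50,400 Hz.

50,400 Hz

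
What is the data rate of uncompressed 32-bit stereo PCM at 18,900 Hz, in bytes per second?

Bit rate = 18,900 × 32 × 2 = 1,209,600 bits/s.
1,209,600 / 8 = 151,200 bytes/s.

151,200 bytes/s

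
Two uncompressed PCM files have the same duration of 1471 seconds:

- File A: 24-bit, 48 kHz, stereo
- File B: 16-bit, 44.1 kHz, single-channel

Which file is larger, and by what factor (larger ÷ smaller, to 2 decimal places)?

File A: 48,000 × 3 × 2 = 288,000 bytes/s.
File B: 44,100 × 2 × 1 = 88,200 bytes/s.
File A is larger; ratio = 423,648,000 / 129,742,200 = 3.27.

File A, by a factor of 3.27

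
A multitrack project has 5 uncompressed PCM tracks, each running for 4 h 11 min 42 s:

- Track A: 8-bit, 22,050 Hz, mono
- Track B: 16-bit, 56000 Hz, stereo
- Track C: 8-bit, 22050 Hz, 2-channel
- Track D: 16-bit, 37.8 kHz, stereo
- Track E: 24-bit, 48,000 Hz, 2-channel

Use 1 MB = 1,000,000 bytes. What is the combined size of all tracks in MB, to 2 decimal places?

4 h 11 min 42 s = 15,102 s.
Track A: 22,050 × 15,102 × 1 × 1 = 332,999,100 bytes.
Track B: 56,000 × 15,102 × 2 × 2 = 3,382,848,000 bytes.
Track C: 22,050 × 15,102 × 1 × 2 = 665,998,200 bytes.
Track D: 37,800 × 15,102 × 2 × 2 = 2,283,422,400 bytes.
Track E: 48,000 × 15,102 × 3 × 2 = 4,349,376,000 bytes.
Total = 11,014,643,700 bytes = 11014.64 MB.

11014.64 MB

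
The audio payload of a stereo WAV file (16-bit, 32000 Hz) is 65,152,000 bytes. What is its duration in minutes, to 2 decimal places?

Byte rate = 32,000 × 2 × 2 = 128,000 bytes/s.
Duration = 65,152,000 / 128,000 = 509 s.
509 s / 60 = 8.48 minutes.

8.48 minutes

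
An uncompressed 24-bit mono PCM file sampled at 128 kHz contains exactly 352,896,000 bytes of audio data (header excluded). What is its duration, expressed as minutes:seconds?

Byte rate = 128,000 × 3 × 1 = 384,000 bytes/s.
Duration = 352,896,000 / 384,000 = 919 s.
919 s = 15:19.

15:19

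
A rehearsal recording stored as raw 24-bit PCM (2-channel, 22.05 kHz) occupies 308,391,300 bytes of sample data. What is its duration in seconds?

Byte rate = 22,050 × 3 × 2 = 132,300 bytes/s.
Duration = 308,391,300 / 132,300 = 2,331 s.

2,331 seconds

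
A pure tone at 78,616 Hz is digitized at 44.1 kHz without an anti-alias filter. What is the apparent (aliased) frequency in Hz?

9,584 Hz

Nyquist = 44,100/2 = 22,050 Hz; 78,616 Hz exceeds it.
Alias = |78,616 − 2×44,100| = |78,616 − 88,200| = 9,584 Hz.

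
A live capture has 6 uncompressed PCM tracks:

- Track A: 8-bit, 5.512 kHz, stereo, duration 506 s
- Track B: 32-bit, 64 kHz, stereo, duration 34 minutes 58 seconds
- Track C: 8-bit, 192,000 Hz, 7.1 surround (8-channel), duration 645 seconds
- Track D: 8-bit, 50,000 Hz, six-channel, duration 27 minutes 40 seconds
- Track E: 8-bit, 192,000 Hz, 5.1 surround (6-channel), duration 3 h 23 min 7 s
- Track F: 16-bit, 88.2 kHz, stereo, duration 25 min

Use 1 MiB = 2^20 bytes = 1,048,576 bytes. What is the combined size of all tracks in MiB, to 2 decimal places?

16343.21 MiB

Track A: 5,512 × 506 × 1 × 2 = 5,578,144 bytes.
Track B: 34 minutes 58 seconds = 2,098 s; 64,000 × 2,098 × 4 × 2 = 1,074,176,000 bytes.
Track C: 192,000 × 645 × 1 × 8 = 990,720,000 bytes.
Track D: 27 minutes 40 seconds = 1,660 s; 50,000 × 1,660 × 1 × 6 = 498,000,000 bytes.
Track E: 3 h 23 min 7 s = 12,187 s; 192,000 × 12,187 × 1 × 6 = 14,039,424,000 bytes.
Track F: 25 min = 1,500 s; 88,200 × 1,500 × 2 × 2 = 529,200,000 bytes.
Total = 17,137,098,144 bytes = 16343.21 MiB.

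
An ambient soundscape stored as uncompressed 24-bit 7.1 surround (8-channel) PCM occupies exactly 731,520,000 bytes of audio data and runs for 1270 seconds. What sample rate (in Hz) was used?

Bytes = sample_rate × seconds × bytes_per_sample × channels.
sample_rate = 731,520,000 / (1,270 × 3 × 8) = 731,520,000 / 30,480 = 24,000 Hz.

24,000 Hz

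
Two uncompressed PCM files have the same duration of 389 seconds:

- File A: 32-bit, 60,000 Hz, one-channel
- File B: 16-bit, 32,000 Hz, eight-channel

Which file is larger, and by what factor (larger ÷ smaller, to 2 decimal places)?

File A: 60,000 × 4 × 1 = 240,000 bytes/s.
File B: 32,000 × 2 × 8 = 512,000 bytes/s.
File B is larger; ratio = 199,168,000 / 93,360,000 = 2.13.

File B, by a factor of 2.13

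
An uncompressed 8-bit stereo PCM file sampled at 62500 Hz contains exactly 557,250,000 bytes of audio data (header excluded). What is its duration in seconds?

Byte rate = 62,500 × 1 × 2 = 125,000 bytes/s.
Duration = 557,250,000 / 125,000 = 4,458 s.

4,458 seconds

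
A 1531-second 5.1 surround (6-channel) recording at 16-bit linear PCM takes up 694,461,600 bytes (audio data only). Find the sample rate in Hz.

37,800 Hz

Bytes = sample_rate × seconds × bytes_per_sample × channels.
sample_rate = 694,461,600 / (1,531 × 2 × 6) = 694,461,600 / 18,372 = 37,800 Hz.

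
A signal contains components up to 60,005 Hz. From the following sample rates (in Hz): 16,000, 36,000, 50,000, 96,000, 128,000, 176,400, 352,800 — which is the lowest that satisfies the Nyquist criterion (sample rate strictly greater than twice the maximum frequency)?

Need sample rate > 2 × 60,005 = 120,010 Hz.
Lowest listed rate above 120,010 Hz is 128,000 Hz.

128,000 Hz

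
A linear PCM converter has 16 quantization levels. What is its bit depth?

log2(16) = 4.

4 bits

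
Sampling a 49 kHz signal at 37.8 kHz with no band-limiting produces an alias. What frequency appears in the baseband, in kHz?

11.2 kHz

Nyquist = 37,800/2 = 18,900 Hz; 49,000 Hz exceeds it.
Alias = |49,000 − 1×37,800| = |49,000 − 37,800| = 11,200 Hz = 11.2 kHz.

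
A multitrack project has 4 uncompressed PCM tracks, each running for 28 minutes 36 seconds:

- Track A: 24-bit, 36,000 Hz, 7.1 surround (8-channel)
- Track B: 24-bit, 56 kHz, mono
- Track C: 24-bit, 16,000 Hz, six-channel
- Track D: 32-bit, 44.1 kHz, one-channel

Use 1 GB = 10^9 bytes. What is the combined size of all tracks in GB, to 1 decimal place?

28 minutes 36 seconds = 1,716 s.
Track A: 36,000 × 1,716 × 3 × 8 = 1,482,624,000 bytes.
Track B: 56,000 × 1,716 × 3 × 1 = 288,288,000 bytes.
Track C: 16,000 × 1,716 × 3 × 6 = 494,208,000 bytes.
Track D: 44,100 × 1,716 × 4 × 1 = 302,702,400 bytes.
Total = 2,567,822,400 bytes = 2.6 GB.

2.6 GB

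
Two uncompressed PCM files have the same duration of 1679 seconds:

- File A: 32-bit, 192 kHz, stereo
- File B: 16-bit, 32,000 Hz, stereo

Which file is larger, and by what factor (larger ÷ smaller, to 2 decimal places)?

File A: 192,000 × 4 × 2 = 1,536,000 bytes/s.
File B: 32,000 × 2 × 2 = 128,000 bytes/s.
File A is larger; ratio = 2,578,944,000 / 214,912,000 = 12.00.

File A, by a factor of 12.00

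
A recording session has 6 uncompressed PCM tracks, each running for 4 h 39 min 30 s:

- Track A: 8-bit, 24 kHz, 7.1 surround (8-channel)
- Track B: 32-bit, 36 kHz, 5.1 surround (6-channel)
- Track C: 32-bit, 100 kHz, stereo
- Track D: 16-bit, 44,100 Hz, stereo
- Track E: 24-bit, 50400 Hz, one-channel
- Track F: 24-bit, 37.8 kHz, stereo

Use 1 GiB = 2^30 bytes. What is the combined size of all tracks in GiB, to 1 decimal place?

4 h 39 min 30 s = 16,770 s.
Track A: 24,000 × 16,770 × 1 × 8 = 3,219,840,000 bytes.
Track B: 36,000 × 16,770 × 4 × 6 = 14,489,280,000 bytes.
Track C: 100,000 × 16,770 × 4 × 2 = 13,416,000,000 bytes.
Track D: 44,100 × 16,770 × 2 × 2 = 2,958,228,000 bytes.
Track E: 50,400 × 16,770 × 3 × 1 = 2,535,624,000 bytes.
Track F: 37,800 × 16,770 × 3 × 2 = 3,803,436,000 bytes.
Total = 40,422,408,000 bytes = 37.6 GiB.

37.6 GiB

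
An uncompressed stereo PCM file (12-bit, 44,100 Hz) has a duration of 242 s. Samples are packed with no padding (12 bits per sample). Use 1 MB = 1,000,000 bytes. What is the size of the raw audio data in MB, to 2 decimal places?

32.02 MB

Bits = 44,100 × 242 × 12 × 2 = 256,132,800 bits = 32,016,600 bytes.
32,016,600 / 1,000,000 = 32.02 MB.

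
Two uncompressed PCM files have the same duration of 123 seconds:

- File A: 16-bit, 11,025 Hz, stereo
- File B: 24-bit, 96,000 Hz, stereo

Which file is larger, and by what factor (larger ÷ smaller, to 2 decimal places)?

File A: 11,025 × 2 × 2 = 44,100 bytes/s.
File B: 96,000 × 3 × 2 = 576,000 bytes/s.
File B is larger; ratio = 70,848,000 / 5,424,300 = 13.06.

File B, by a factor of 13.06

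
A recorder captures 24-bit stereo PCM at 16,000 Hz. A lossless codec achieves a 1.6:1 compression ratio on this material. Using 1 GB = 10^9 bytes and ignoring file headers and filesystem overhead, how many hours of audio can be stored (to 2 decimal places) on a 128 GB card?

Uncompressed byte rate = 16,000 × 3 × 2 = 96,000 bytes/s.
After 1.6:1 compression, effective rate ≈ 60000 bytes/s.
Capacity = 128 × 1,000,000,000 = 128,000,000,000 bytes.
128,000,000,000 / effective rate ≈ 2133333.33 s → 592.59 hours.

592.59 hours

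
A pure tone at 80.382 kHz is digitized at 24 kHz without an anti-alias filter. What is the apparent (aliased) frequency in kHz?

Nyquist = 24,000/2 = 12,000 Hz; 80,382 Hz exceeds it.
Alias = |80,382 − 3×24,000| = |80,382 − 72,000| = 8,382 Hz = 8.382 kHz.

8.382 kHz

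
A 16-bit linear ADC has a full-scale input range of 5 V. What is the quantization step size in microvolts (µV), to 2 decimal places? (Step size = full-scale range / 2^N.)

5 V / 2^16 = 5 / 65,536 V = 76.29 µV.

76.29 µV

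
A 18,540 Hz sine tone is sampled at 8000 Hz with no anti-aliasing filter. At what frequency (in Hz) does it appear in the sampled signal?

Nyquist = 8,000/2 = 4,000 Hz; 18,540 Hz exceeds it.
Alias = |18,540 − 2×8,000| = |18,540 − 16,000| = 2,540 Hz.

2,540 Hz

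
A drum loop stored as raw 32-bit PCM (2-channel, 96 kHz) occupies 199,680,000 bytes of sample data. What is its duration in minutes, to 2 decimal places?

4.33 minutes

Byte rate = 96,000 × 4 × 2 = 768,000 bytes/s.
Duration = 199,680,000 / 768,000 = 260 s.
260 s / 60 = 4.33 minutes.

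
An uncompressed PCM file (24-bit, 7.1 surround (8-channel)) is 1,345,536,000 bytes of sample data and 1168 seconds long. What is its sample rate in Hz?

Bytes = sample_rate × seconds × bytes_per_sample × channels.
sample_rate = 1,345,536,000 / (1,168 × 3 × 8) = 1,345,536,000 / 28,032 = 48,000 Hz.

48,000 Hz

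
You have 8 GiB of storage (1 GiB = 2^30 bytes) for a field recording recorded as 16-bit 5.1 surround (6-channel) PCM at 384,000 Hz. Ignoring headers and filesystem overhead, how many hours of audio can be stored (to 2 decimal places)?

Uncompressed byte rate = 384,000 × 2 × 6 = 4,608,000 bytes/s.
Capacity = 8 × 1,073,741,824 = 8,589,934,592 bytes.
8,589,934,592 / 4,608,000 ≈ 1864.14 s → 0.52 hours.

0.52 hours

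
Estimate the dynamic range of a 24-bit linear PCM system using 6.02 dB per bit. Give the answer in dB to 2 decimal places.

24 × 6.02 = 144.48 dB.

144.48 dB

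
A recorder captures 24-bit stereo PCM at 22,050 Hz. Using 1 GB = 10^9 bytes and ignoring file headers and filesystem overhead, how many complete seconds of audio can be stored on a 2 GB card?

15,117 seconds

Uncompressed byte rate = 22,050 × 3 × 2 = 132,300 bytes/s.
Capacity = 2 × 1,000,000,000 = 2,000,000,000 bytes.
2,000,000,000 / 132,300 ≈ 15117.16 s → 15,117 seconds.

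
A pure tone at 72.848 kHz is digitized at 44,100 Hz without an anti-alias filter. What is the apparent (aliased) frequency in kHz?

Nyquist = 44,100/2 = 22,050 Hz; 72,848 Hz exceeds it.
Alias = |72,848 − 2×44,100| = |72,848 − 88,200| = 15,352 Hz = 15.352 kHz.

15.352 kHz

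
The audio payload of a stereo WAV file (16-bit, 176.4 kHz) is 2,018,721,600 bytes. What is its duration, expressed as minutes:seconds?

47:41

Byte rate = 176,400 × 2 × 2 = 705,600 bytes/s.
Duration = 2,018,721,600 / 705,600 = 2,861 s.
2,861 s = 47:41.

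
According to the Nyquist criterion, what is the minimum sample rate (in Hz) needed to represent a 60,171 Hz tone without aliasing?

120,342 Hz

Minimum sample rate = 2 × 60,171 Hz = 120,342 Hz.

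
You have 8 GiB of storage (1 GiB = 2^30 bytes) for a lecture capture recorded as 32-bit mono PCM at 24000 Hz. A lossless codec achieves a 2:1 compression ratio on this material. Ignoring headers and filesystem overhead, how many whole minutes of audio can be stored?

Uncompressed byte rate = 24,000 × 4 × 1 = 96,000 bytes/s.
After 2:1 compression, effective rate ≈ 48000 bytes/s.
Capacity = 8 × 1,073,741,824 = 8,589,934,592 bytes.
8,589,934,592 / effective rate ≈ 178956.97 s → 2,982 minutes.

2,982 minutes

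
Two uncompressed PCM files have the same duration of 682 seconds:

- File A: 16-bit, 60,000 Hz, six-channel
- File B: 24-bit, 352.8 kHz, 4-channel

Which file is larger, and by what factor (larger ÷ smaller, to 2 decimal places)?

File B, by a factor of 5.88

File A: 60,000 × 2 × 6 = 720,000 bytes/s.
File B: 352,800 × 3 × 4 = 4,233,600 bytes/s.
File B is larger; ratio = 2,887,315,200 / 491,040,000 = 5.88.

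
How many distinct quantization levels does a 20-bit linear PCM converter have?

1,048,576 levels

2^20 = 1,048,576.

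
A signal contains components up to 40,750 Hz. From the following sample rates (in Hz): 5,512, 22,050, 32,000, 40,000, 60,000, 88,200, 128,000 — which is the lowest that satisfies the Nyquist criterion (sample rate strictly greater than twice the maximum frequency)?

Need sample rate > 2 × 40,750 = 81,500 Hz.
Lowest listed rate above 81,500 Hz is 88,200 Hz.

88,200 Hz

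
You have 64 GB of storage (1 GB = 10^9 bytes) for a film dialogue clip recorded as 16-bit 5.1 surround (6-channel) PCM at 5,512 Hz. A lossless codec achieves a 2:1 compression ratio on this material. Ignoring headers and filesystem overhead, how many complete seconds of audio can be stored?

1,935,171 seconds

Uncompressed byte rate = 5,512 × 2 × 6 = 66,144 bytes/s.
After 2:1 compression, effective rate ≈ 33072 bytes/s.
Capacity = 64 × 1,000,000,000 = 64,000,000,000 bytes.
64,000,000,000 / effective rate ≈ 1935171.75 s → 1,935,171 seconds.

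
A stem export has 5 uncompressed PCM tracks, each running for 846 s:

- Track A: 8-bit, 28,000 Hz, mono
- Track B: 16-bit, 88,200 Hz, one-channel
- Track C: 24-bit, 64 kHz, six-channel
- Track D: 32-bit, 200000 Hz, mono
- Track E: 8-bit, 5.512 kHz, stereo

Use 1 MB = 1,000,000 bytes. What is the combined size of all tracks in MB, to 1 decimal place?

1833.6 MB

Track A: 28,000 × 846 × 1 × 1 = 23,688,000 bytes.
Track B: 88,200 × 846 × 2 × 1 = 149,234,400 bytes.
Track C: 64,000 × 846 × 3 × 6 = 974,592,000 bytes.
Track D: 200,000 × 846 × 4 × 1 = 676,800,000 bytes.
Track E: 5,512 × 846 × 1 × 2 = 9,326,304 bytes.
Total = 1,833,640,704 bytes = 1833.6 MB.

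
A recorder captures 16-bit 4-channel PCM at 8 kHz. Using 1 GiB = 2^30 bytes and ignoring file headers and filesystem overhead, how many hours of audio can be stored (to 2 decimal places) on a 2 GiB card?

9.32 hours

Uncompressed byte rate = 8,000 × 2 × 4 = 64,000 bytes/s.
Capacity = 2 × 1,073,741,824 = 2,147,483,648 bytes.
2,147,483,648 / 64,000 ≈ 33554.43 s → 9.32 hours.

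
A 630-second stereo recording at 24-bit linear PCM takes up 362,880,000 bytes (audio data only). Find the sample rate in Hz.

Bytes = sample_rate × seconds × bytes_per_sample × channels.
sample_rate = 362,880,000 / (630 × 3 × 2) = 362,880,000 / 3,780 = 96,000 Hz.

96,000 Hz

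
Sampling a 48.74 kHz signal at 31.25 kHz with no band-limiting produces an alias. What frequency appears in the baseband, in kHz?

Nyquist = 31,250/2 = 15,625 Hz; 48,740 Hz exceeds it.
Alias = |48,740 − 2×31,250| = |48,740 − 62,500| = 13,760 Hz = 13.76 kHz.

13.76 kHz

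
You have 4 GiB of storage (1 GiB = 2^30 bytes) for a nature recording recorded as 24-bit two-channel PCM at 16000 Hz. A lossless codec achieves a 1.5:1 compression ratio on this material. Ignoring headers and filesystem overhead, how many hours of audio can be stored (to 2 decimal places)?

18.64 hours

Uncompressed byte rate = 16,000 × 3 × 2 = 96,000 bytes/s.
After 1.5:1 compression, effective rate ≈ 64000 bytes/s.
Capacity = 4 × 1,073,741,824 = 4,294,967,296 bytes.
4,294,967,296 / effective rate ≈ 67108.86 s → 18.64 hours.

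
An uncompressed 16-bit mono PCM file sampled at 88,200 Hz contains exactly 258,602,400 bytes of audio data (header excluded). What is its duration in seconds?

Byte rate = 88,200 × 2 × 1 = 176,400 bytes/s.
Duration = 258,602,400 / 176,400 = 1,466 s.

1,466 seconds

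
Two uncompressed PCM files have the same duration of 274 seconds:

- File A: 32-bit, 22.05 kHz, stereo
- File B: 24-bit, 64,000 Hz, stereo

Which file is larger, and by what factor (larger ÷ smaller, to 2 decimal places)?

File B, by a factor of 2.18

File A: 22,050 × 4 × 2 = 176,400 bytes/s.
File B: 64,000 × 3 × 2 = 384,000 bytes/s.
File B is larger; ratio = 105,216,000 / 48,333,600 = 2.18.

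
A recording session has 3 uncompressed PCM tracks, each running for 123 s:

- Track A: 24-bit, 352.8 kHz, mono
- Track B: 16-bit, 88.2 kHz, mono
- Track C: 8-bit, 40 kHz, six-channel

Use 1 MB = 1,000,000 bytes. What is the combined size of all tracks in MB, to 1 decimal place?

181.4 MB

Track A: 352,800 × 123 × 3 × 1 = 130,183,200 bytes.
Track B: 88,200 × 123 × 2 × 1 = 21,697,200 bytes.
Track C: 40,000 × 123 × 1 × 6 = 29,520,000 bytes.
Total = 181,400,400 bytes = 181.4 MB.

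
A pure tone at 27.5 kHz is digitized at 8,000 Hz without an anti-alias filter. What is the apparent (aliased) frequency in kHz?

Nyquist = 8,000/2 = 4,000 Hz; 27,500 Hz exceeds it.
Alias = |27,500 − 3×8,000| = |27,500 − 24,000| = 3,500 Hz = 3.5 kHz.

3.5 kHz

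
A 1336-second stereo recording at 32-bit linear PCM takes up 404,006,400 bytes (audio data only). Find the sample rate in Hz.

37,800 Hz

Bytes = sample_rate × seconds × bytes_per_sample × channels.
sample_rate = 404,006,400 / (1,336 × 4 × 2) = 404,006,400 / 10,688 = 37,800 Hz.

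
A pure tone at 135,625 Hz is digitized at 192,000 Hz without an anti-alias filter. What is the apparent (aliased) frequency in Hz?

Nyquist = 192,000/2 = 96,000 Hz; 135,625 Hz exceeds it.
Alias = |135,625 − 1×192,000| = |135,625 − 192,000| = 56,375 Hz.

56,375 Hz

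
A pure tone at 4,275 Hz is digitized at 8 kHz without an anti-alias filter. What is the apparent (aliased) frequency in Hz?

Nyquist = 8,000/2 = 4,000 Hz; 4,275 Hz exceeds it.
Alias = |4,275 − 1×8,000| = |4,275 − 8,000| = 3,725 Hz.

3,725 Hz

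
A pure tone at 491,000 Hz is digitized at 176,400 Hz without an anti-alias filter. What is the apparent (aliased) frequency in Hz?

Nyquist = 176,400/2 = 88,200 Hz; 491,000 Hz exceeds it.
Alias = |491,000 − 3×176,400| = |491,000 − 529,200| = 38,200 Hz.

38,200 Hz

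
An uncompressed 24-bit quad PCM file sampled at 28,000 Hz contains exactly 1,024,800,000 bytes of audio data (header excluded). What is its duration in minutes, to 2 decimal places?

Byte rate = 28,000 × 3 × 4 = 336,000 bytes/s.
Duration = 1,024,800,000 / 336,000 = 3,050 s.
3,050 s / 60 = 50.83 minutes.

50.83 minutes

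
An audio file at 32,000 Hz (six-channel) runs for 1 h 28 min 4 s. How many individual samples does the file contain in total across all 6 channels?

1 h 28 min 4 s = 5,284 s.
32,000 × 5,284 s × 6 ch = 1,014,528,000 samples.

1,014,528,000 samples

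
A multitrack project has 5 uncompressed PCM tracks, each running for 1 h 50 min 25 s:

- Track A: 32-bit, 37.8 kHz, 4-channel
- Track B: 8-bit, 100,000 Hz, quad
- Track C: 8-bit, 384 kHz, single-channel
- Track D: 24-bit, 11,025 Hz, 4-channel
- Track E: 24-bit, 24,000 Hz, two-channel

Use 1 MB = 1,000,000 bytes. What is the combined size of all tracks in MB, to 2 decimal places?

11031.29 MB

1 h 50 min 25 s = 6,625 s.
Track A: 37,800 × 6,625 × 4 × 4 = 4,006,800,000 bytes.
Track B: 100,000 × 6,625 × 1 × 4 = 2,650,000,000 bytes.
Track C: 384,000 × 6,625 × 1 × 1 = 2,544,000,000 bytes.
Track D: 11,025 × 6,625 × 3 × 4 = 876,487,500 bytes.
Track E: 24,000 × 6,625 × 3 × 2 = 954,000,000 bytes.
Total = 11,031,287,500 bytes = 11031.29 MB.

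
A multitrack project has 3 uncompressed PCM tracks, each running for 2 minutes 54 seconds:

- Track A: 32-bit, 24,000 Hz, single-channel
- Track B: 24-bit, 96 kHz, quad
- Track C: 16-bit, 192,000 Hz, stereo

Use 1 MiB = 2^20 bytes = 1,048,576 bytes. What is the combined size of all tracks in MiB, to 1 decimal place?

2 minutes 54 seconds = 174 s.
Track A: 24,000 × 174 × 4 × 1 = 16,704,000 bytes.
Track B: 96,000 × 174 × 3 × 4 = 200,448,000 bytes.
Track C: 192,000 × 174 × 2 × 2 = 133,632,000 bytes.
Total = 350,784,000 bytes = 334.5 MiB.

334.5 MiB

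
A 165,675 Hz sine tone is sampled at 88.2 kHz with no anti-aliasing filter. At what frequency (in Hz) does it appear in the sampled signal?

Nyquist = 88,200/2 = 44,100 Hz; 165,675 Hz exceeds it.
Alias = |165,675 − 2×88,200| = |165,675 − 176,400| = 10,725 Hz.

10,725 Hz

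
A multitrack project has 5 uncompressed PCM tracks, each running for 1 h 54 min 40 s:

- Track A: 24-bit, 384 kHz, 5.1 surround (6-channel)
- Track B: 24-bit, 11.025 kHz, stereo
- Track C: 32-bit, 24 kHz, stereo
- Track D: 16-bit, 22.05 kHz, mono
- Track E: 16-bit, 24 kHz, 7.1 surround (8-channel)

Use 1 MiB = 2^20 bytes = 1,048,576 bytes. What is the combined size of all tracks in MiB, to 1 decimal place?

49854.2 MiB

1 h 54 min 40 s = 6,880 s.
Track A: 384,000 × 6,880 × 3 × 6 = 47,554,560,000 bytes.
Track B: 11,025 × 6,880 × 3 × 2 = 455,112,000 bytes.
Track C: 24,000 × 6,880 × 4 × 2 = 1,320,960,000 bytes.
Track D: 22,050 × 6,880 × 2 × 1 = 303,408,000 bytes.
Track E: 24,000 × 6,880 × 2 × 8 = 2,641,920,000 bytes.
Total = 52,275,960,000 bytes = 49854.2 MiB.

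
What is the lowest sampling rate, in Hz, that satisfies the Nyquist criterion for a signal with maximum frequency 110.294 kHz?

220,588 Hz

Minimum sample rate = 2 × 110,294 Hz = 220,588 Hz.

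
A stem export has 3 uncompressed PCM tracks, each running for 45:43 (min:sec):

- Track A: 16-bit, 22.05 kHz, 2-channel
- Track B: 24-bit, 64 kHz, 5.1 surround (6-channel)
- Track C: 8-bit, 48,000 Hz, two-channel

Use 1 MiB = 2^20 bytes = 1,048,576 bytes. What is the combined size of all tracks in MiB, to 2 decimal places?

45:43 (min:sec) = 2,743 s.
Track A: 22,050 × 2,743 × 2 × 2 = 241,932,600 bytes.
Track B: 64,000 × 2,743 × 3 × 6 = 3,159,936,000 bytes.
Track C: 48,000 × 2,743 × 1 × 2 = 263,328,000 bytes.
Total = 3,665,196,600 bytes = 3495.40 MiB.

3495.40 MiB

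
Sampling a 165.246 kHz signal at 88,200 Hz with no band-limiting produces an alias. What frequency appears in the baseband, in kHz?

Nyquist = 88,200/2 = 44,100 Hz; 165,246 Hz exceeds it.
Alias = |165,246 − 2×88,200| = |165,246 − 176,400| = 11,154 Hz = 11.154 kHz.

11.154 kHz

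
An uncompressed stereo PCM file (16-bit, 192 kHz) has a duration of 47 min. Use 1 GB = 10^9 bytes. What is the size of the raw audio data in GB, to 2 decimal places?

2.17 GB

Duration = 47 min = 2,820 s.
Bytes = 192,000 samples/s × 2,820 s × 2 bytes/sample × 2 ch = 2,165,760,000 bytes.
2,165,760,000 / 1,000,000,000 = 2.17 GB.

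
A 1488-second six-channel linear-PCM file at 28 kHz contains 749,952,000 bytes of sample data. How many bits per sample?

24 bits

Bytes per sample = 749,952,000 / (28,000 × 1,488 × 6) = 749,952,000 / 249,984,000 = 3.
Bit depth = 3 × 8 = 24 bits.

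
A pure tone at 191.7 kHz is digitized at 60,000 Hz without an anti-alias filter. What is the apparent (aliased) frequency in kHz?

Nyquist = 60,000/2 = 30,000 Hz; 191,700 Hz exceeds it.
Alias = |191,700 − 3×60,000| = |191,700 − 180,000| = 11,700 Hz = 11.7 kHz.

11.7 kHz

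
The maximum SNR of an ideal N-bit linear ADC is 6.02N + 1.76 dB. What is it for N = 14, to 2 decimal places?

6.02 × 14 + 1.76 = 86.04 dB.

86.04 dB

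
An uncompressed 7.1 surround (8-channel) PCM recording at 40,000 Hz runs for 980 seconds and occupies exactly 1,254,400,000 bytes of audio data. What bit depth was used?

Bytes per sample = 1,254,400,000 / (40,000 × 980 × 8) = 1,254,400,000 / 313,600,000 = 4.
Bit depth = 4 × 8 = 32 bits.

32 bits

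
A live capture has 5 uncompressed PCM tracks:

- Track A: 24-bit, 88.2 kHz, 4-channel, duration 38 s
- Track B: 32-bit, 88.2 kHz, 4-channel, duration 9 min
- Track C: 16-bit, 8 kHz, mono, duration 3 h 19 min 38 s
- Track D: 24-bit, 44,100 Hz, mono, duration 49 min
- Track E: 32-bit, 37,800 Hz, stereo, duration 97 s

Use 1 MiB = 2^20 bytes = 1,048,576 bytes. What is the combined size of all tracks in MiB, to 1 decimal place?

Track A: 88,200 × 38 × 3 × 4 = 40,219,200 bytes.
Track B: 9 min = 540 s; 88,200 × 540 × 4 × 4 = 762,048,000 bytes.
Track C: 3 h 19 min 38 s = 11,978 s; 8,000 × 11,978 × 2 × 1 = 191,648,000 bytes.
Track D: 49 min = 2,940 s; 44,100 × 2,940 × 3 × 1 = 388,962,000 bytes.
Track E: 37,800 × 97 × 4 × 2 = 29,332,800 bytes.
Total = 1,412,210,000 bytes = 1346.8 MiB.

1346.8 MiB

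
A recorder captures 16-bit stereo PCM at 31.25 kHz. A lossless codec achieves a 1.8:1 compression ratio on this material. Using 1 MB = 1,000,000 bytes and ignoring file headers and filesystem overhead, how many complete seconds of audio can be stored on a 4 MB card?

57 seconds

Uncompressed byte rate = 31,250 × 2 × 2 = 125,000 bytes/s.
After 1.8:1 compression, effective rate ≈ 69444.44 bytes/s.
Capacity = 4 × 1,000,000 = 4,000,000 bytes.
4,000,000 / effective rate ≈ 57.6 s → 57 seconds.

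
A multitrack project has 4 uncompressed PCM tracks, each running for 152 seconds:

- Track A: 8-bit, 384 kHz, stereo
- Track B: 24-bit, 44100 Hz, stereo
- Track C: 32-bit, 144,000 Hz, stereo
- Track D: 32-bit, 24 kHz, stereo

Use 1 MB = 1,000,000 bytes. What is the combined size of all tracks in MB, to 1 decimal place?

361.2 MB

Track A: 384,000 × 152 × 1 × 2 = 116,736,000 bytes.
Track B: 44,100 × 152 × 3 × 2 = 40,219,200 bytes.
Track C: 144,000 × 152 × 4 × 2 = 175,104,000 bytes.
Track D: 24,000 × 152 × 4 × 2 = 29,184,000 bytes.
Total = 361,243,200 bytes = 361.2 MB.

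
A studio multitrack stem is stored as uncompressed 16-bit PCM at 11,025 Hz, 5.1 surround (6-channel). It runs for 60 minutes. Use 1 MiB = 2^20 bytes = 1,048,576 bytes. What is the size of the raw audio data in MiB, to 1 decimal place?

Duration = 60 minutes = 3,600 s.
Bytes = 11,025 samples/s × 3,600 s × 2 bytes/sample × 6 ch = 476,280,000 bytes.
476,280,000 / 1,048,576 = 454.2 MiB.

454.2 MiB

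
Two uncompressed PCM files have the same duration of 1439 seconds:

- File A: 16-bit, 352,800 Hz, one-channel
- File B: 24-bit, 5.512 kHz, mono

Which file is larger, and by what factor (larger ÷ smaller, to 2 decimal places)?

File A: 352,800 × 2 × 1 = 705,600 bytes/s.
File B: 5,512 × 3 × 1 = 16,536 bytes/s.
File A is larger; ratio = 1,015,358,400 / 23,795,304 = 42.67.

File A, by a factor of 42.67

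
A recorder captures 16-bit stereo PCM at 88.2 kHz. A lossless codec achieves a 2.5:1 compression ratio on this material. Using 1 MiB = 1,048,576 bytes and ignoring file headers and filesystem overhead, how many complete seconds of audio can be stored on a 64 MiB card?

Uncompressed byte rate = 88,200 × 2 × 2 = 352,800 bytes/s.
After 2.5:1 compression, effective rate ≈ 141120 bytes/s.
Capacity = 64 × 1,048,576 = 67,108,864 bytes.
67,108,864 / effective rate ≈ 475.54 s → 475 seconds.

475 seconds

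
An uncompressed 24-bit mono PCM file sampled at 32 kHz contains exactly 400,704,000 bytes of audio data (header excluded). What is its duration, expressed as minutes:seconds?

69:34

Byte rate = 32,000 × 3 × 1 = 96,000 bytes/s.
Duration = 400,704,000 / 96,000 = 4,174 s.
4,174 s = 69:34.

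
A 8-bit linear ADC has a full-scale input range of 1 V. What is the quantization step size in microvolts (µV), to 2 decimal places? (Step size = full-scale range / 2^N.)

1 V / 2^8 = 1 / 256 V = 3906.25 µV.

3906.25 µV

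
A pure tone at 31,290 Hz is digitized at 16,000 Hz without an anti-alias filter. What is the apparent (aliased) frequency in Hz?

710 Hz

Nyquist = 16,000/2 = 8,000 Hz; 31,290 Hz exceeds it.
Alias = |31,290 − 2×16,000| = |31,290 − 32,000| = 710 Hz.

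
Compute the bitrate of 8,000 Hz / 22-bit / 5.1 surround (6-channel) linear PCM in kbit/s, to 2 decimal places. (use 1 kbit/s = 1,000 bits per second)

Bit rate = 8,000 × 22 × 6 = 1,056,000 bits/s.
= 1056.00 kbit/s.

1056.00 kbit/s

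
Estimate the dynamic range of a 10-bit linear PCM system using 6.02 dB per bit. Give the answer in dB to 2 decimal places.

10 × 6.02 = 60.20 dB.

60.20 dB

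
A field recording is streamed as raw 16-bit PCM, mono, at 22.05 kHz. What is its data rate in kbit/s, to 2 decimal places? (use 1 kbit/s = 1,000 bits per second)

Bit rate = 22,050 × 16 × 1 = 352,800 bits/s.
= 352.80 kbit/s.

352.80 kbit/s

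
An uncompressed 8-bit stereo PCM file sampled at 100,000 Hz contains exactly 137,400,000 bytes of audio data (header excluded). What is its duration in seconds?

Byte rate = 100,000 × 1 × 2 = 200,000 bytes/s.
Duration = 137,400,000 / 200,000 = 687 s.

687 seconds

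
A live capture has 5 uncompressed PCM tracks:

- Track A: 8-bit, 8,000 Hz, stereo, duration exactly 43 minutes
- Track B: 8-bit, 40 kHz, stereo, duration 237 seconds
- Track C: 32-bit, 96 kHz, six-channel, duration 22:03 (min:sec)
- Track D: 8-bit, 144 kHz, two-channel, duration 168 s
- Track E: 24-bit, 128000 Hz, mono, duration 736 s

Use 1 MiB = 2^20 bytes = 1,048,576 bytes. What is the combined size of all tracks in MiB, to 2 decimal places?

3280.11 MiB

Track A: exactly 43 minutes = 2,580 s; 8,000 × 2,580 × 1 × 2 = 41,280,000 bytes.
Track B: 40,000 × 237 × 1 × 2 = 18,960,000 bytes.
Track C: 22:03 (min:sec) = 1,323 s; 96,000 × 1,323 × 4 × 6 = 3,048,192,000 bytes.
Track D: 144,000 × 168 × 1 × 2 = 48,384,000 bytes.
Track E: 128,000 × 736 × 3 × 1 = 282,624,000 bytes.
Total = 3,439,440,000 bytes = 3280.11 MiB.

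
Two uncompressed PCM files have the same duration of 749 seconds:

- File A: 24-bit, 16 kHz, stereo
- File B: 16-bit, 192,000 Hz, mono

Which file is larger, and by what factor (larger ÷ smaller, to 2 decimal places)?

File B, by a factor of 4.00

File A: 16,000 × 3 × 2 = 96,000 bytes/s.
File B: 192,000 × 2 × 1 = 384,000 bytes/s.
File B is larger; ratio = 287,616,000 / 71,904,000 = 4.00.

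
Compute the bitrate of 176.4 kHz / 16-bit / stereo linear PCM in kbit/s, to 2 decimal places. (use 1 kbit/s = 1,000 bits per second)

5644.80 kbit/s

Bit rate = 176,400 × 16 × 2 = 5,644,800 bits/s.
= 5644.80 kbit/s.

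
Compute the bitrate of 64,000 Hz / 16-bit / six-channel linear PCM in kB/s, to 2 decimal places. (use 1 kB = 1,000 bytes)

Bit rate = 64,000 × 16 × 6 = 6,144,000 bits/s.
6,144,000 / 8 = 768,000 B/s = 768.00 kB/s.

768.00 kB/s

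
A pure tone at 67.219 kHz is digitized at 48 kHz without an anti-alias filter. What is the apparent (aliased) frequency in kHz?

Nyquist = 48,000/2 = 24,000 Hz; 67,219 Hz exceeds it.
Alias = |67,219 − 1×48,000| = |67,219 − 48,000| = 19,219 Hz = 19.219 kHz.

19.219 kHz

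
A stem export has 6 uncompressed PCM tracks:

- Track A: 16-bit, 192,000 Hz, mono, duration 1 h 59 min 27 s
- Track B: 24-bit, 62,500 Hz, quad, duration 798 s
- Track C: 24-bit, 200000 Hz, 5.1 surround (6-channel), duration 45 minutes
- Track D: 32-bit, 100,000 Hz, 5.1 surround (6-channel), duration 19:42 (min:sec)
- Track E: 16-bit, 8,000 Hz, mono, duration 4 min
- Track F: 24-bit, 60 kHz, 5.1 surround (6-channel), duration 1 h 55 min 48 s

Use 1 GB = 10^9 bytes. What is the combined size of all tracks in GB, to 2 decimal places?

23.42 GB

Track A: 1 h 59 min 27 s = 7,167 s; 192,000 × 7,167 × 2 × 1 = 2,752,128,000 bytes.
Track B: 62,500 × 798 × 3 × 4 = 598,500,000 bytes.
Track C: 45 minutes = 2,700 s; 200,000 × 2,700 × 3 × 6 = 9,720,000,000 bytes.
Track D: 19:42 (min:sec) = 1,182 s; 100,000 × 1,182 × 4 × 6 = 2,836,800,000 bytes.
Track E: 4 min = 240 s; 8,000 × 240 × 2 × 1 = 3,840,000 bytes.
Track F: 1 h 55 min 48 s = 6,948 s; 60,000 × 6,948 × 3 × 6 = 7,503,840,000 bytes.
Total = 23,415,108,000 bytes = 23.42 GB.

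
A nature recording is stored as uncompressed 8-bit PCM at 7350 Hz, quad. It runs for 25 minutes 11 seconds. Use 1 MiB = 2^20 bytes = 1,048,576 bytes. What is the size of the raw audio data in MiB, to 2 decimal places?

42.37 MiB

Duration = 25 minutes 11 seconds = 1,511 s.
Bytes = 7,350 samples/s × 1,511 s × 1 bytes/sample × 4 ch = 44,423,400 bytes.
44,423,400 / 1,048,576 = 42.37 MiB.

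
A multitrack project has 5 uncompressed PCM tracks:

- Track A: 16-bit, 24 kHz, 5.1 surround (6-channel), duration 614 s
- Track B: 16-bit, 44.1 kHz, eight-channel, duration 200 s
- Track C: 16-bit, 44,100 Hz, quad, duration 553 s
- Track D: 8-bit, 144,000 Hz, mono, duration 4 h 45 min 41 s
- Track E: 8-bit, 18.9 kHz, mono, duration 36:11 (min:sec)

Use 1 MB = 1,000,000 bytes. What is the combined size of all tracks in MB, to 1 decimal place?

Track A: 24,000 × 614 × 2 × 6 = 176,832,000 bytes.
Track B: 44,100 × 200 × 2 × 8 = 141,120,000 bytes.
Track C: 44,100 × 553 × 2 × 4 = 195,098,400 bytes.
Track D: 4 h 45 min 41 s = 17,141 s; 144,000 × 17,141 × 1 × 1 = 2,468,304,000 bytes.
Track E: 36:11 (min:sec) = 2,171 s; 18,900 × 2,171 × 1 × 1 = 41,031,900 bytes.
Total = 3,022,386,300 bytes = 3022.4 MB.

3022.4 MB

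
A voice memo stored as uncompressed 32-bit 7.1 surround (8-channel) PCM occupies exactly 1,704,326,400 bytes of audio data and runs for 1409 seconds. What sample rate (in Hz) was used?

37,800 Hz

Bytes = sample_rate × seconds × bytes_per_sample × channels.
sample_rate = 1,704,326,400 / (1,409 × 4 × 8) = 1,704,326,400 / 45,088 = 37,800 Hz.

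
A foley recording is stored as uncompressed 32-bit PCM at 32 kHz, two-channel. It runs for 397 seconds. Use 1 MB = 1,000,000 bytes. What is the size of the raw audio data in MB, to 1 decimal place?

Bytes = 32,000 samples/s × 397 s × 4 bytes/sample × 2 ch = 101,632,000 bytes.
101,632,000 / 1,000,000 = 101.6 MB.

101.6 MB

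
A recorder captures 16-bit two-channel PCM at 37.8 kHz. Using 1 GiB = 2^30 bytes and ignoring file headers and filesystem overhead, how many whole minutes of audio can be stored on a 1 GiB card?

Uncompressed byte rate = 37,800 × 2 × 2 = 151,200 bytes/s.
Capacity = 1 × 1,073,741,824 = 1,073,741,824 bytes.
1,073,741,824 / 151,200 ≈ 7101.47 s → 118 minutes.

118 minutes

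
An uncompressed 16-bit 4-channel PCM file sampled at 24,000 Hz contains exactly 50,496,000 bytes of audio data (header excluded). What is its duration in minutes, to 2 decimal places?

4.38 minutes

Byte rate = 24,000 × 2 × 4 = 192,000 bytes/s.
Duration = 50,496,000 / 192,000 = 263 s.
263 s / 60 = 4.38 minutes.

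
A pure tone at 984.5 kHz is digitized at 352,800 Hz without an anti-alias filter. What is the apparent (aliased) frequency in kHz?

73.9 kHz

Nyquist = 352,800/2 = 176,400 Hz; 984,500 Hz exceeds it.
Alias = |984,500 − 3×352,800| = |984,500 − 1,058,400| = 73,900 Hz = 73.9 kHz.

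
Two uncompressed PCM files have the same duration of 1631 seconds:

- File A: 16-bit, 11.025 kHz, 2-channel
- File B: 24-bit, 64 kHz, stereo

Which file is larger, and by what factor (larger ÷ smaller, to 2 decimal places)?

File A: 11,025 × 2 × 2 = 44,100 bytes/s.
File B: 64,000 × 3 × 2 = 384,000 bytes/s.
File B is larger; ratio = 626,304,000 / 71,927,100 = 8.71.

File B, by a factor of 8.71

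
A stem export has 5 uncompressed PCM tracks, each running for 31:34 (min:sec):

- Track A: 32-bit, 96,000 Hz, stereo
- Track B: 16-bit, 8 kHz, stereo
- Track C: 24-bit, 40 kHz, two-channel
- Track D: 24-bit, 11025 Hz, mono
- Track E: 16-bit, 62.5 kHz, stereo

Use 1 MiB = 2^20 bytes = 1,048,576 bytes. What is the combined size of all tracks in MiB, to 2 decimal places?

2389.82 MiB

31:34 (min:sec) = 1,894 s.
Track A: 96,000 × 1,894 × 4 × 2 = 1,454,592,000 bytes.
Track B: 8,000 × 1,894 × 2 × 2 = 60,608,000 bytes.
Track C: 40,000 × 1,894 × 3 × 2 = 454,560,000 bytes.
Track D: 11,025 × 1,894 × 3 × 1 = 62,644,050 bytes.
Track E: 62,500 × 1,894 × 2 × 2 = 473,500,000 bytes.
Total = 2,505,904,050 bytes = 2389.82 MiB.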